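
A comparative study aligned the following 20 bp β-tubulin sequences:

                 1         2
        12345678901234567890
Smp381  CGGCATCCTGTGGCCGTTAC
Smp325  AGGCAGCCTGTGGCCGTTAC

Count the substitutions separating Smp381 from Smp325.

The sequences differ at positions 1 (C/A), 6 (T/G).
That gives 2 mismatches out of 20 aligned sites, so the Hamming distance is 2.

2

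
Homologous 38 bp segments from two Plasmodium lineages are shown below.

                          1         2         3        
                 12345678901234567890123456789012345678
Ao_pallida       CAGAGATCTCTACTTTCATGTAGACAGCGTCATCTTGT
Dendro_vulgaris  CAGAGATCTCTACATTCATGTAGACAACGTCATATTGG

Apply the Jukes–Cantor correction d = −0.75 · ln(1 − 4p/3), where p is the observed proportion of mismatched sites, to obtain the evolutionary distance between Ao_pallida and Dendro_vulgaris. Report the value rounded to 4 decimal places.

0.1134

Mismatches occur at site 14 (T/A), site 27 (G/A), site 34 (C/A), site 38 (T/G).
p = 4/38 = 0.105263.
d = −0.75 · ln(1 − (4/3)·0.105263) = −0.75 · ln(0.859649) = −0.75 · (-0.151231) = 0.1134.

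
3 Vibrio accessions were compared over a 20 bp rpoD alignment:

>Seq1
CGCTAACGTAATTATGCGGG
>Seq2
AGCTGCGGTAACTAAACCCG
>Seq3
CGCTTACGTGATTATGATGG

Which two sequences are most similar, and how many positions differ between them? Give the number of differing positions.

Pairwise Hamming distances:
  Seq1 vs Seq2: 9
  Seq1 vs Seq3: 4
  Seq2 vs Seq3: 11
The smallest is 4, between Seq1 and Seq3.

4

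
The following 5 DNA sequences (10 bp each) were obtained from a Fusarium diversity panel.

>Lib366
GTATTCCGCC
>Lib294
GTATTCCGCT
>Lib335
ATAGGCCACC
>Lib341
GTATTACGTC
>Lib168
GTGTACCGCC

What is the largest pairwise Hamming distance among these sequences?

Pairwise Hamming distances:
  Lib366 vs Lib294: 1
  Lib366 vs Lib335: 4
  Lib366 vs Lib341: 2
  Lib366 vs Lib168: 2
  Lib294 vs Lib335: 5
  Lib294 vs Lib341: 3
  Lib294 vs Lib168: 3
  Lib335 vs Lib341: 6
  Lib335 vs Lib168: 5
  Lib341 vs Lib168: 4
The largest is 6, between Lib335 and Lib341.

6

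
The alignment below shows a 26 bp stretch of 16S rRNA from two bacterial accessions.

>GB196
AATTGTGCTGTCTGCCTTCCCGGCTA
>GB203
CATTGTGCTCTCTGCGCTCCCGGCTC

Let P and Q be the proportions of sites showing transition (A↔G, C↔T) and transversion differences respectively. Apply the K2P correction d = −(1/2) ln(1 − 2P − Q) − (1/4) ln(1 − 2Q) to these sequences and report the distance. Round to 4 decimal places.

0.2231

The sequences differ at positions 1 (A/C, transversion), 10 (G/C, transversion), 16 (C/G, transversion), 17 (T/C, transition), 26 (A/C, transversion).
Of the 5 differences, 1 transition and 4 transversions over 26 sites: P = 1/26 = 0.038462, Q = 4/26 = 0.153846.
d = −0.5·ln(0.769230) − 0.25·ln(0.692308) = −0.5·(-0.262365) − 0.25·(-0.367724) = 0.2231.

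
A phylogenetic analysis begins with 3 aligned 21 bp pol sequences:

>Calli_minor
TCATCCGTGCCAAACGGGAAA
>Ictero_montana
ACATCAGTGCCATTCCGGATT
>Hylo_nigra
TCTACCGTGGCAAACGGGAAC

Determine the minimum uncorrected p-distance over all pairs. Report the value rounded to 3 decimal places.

0.190

Pairwise Hamming distances:
  Calli_minor vs Ictero_montana: 7
  Calli_minor vs Hylo_nigra: 4
  Ictero_montana vs Hylo_nigra: 10
The smallest is 4 mismatches, between Calli_minor and Hylo_nigra; p = 4/21 = 0.190.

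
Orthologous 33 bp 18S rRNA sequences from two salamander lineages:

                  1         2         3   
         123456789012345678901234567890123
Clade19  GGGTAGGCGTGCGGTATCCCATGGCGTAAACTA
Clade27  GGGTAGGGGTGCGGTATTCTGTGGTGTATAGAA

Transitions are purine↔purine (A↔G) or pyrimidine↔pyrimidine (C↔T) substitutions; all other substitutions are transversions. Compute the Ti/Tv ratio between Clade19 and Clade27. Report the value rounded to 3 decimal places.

1.000

Differing sites — 8:C/G (Tv); 18:C/T (Ti); 20:C/T (Ti); 21:A/G (Ti); 25:C/T (Ti); 29:A/T (Tv); 31:C/G (Tv); 32:T/A (Tv).
Of the 8 differences, 4 transitions and 4 transversions, so Ti/Tv = 4/4 = 1.000.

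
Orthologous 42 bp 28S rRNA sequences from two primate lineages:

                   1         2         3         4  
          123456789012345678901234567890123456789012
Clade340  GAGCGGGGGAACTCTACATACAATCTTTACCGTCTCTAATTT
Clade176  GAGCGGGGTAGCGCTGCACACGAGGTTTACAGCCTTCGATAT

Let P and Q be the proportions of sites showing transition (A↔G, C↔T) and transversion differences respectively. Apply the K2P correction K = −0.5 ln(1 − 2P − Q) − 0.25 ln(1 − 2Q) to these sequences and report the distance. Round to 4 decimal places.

0.4551

The sequences differ at positions 9 (G/T, transversion), 11 (A/G, transition), 13 (T/G, transversion), 16 (A/G, transition), 19 (T/C, transition), 22 (A/G, transition), 24 (T/G, transversion), 25 (C/G, transversion), 31 (C/A, transversion), 33 (T/C, transition), 36 (C/T, transition), 37 (T/C, transition), 38 (A/G, transition), 41 (T/A, transversion).
Of the 14 differences, 8 transitions and 6 transversions over 42 sites: P = 8/42 = 0.190476, Q = 6/42 = 0.142857.
d = −0.5·ln(0.476191) − 0.25·ln(0.714286) = −0.5·(-0.741936) − 0.25·(-0.336472) = 0.4551.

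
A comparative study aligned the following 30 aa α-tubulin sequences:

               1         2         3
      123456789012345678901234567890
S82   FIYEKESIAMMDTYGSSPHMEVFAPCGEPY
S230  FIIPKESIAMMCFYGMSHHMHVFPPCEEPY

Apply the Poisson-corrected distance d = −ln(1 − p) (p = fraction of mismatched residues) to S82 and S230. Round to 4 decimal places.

0.3567

Differing sites — 3:Y/I; 4:E/P; 12:D/C; 13:T/F; 16:S/M; 18:P/H; 21:E/H; 24:A/P; 27:G/E.
p = 9/30 = 0.300000.
d = −ln(1 − 0.300000) = −ln(0.700000) = 0.3567.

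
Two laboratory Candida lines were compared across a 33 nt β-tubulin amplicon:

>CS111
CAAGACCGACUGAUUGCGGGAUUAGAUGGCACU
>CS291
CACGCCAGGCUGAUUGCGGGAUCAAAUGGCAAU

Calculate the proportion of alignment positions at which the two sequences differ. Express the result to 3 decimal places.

0.212

The sequences differ at positions 3 (A/C), 5 (A/C), 7 (C/A), 9 (A/G), 23 (U/C), 25 (G/A), 32 (C/A).
There are 7 differences over 33 sites, so p = 7/33 = 0.212.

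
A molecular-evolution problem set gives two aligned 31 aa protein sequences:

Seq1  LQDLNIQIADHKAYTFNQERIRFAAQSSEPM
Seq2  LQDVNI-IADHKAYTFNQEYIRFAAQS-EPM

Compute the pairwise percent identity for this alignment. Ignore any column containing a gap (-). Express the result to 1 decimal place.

Excluding the 2 gap columns leaves 29 comparable sites.
Mismatches occur at site 4 (L/V), site 20 (R/Y).
27 of the 29 comparable sites match, so the percent identity is 27/29 × 100 = 93.1%.

93.1%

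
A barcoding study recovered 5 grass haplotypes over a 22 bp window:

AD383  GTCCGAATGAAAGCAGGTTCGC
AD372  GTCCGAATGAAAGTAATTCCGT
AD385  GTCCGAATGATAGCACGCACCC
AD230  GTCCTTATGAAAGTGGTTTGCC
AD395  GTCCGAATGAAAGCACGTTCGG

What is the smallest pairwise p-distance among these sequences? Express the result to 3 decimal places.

Pairwise Hamming distances:
  AD383 vs AD372: 5
  AD383 vs AD385: 5
  AD383 vs AD230: 7
  AD383 vs AD395: 2
  AD372 vs AD385: 8
  AD372 vs AD230: 8
  AD372 vs AD395: 5
  AD385 vs AD230: 10
  AD385 vs AD395: 5
  AD230 vs AD395: 9
The smallest is 2 mismatches, between AD383 and AD395; p = 2/22 = 0.091.

0.091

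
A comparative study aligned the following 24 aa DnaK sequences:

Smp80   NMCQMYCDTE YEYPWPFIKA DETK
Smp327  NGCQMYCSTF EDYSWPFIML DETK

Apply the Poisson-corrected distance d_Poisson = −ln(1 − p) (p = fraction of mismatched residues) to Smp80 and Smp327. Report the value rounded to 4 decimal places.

Differing sites — 2:M/G; 8:D/S; 10:E/F; 11:Y/E; 12:E/D; 14:P/S; 19:K/M; 20:A/L.
p = 8/24 = 0.333333.
d = −ln(1 − 0.333333) = −ln(0.666667) = 0.4055.

0.4055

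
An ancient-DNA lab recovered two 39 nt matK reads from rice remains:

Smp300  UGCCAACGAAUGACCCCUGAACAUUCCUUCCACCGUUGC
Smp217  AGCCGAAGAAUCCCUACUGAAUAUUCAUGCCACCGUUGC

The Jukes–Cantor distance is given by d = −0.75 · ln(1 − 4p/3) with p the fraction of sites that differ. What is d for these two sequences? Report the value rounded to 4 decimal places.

Differing sites — 1:U/A; 5:A/G; 7:C/A; 12:G/C; 13:A/C; 15:C/U; 16:C/A; 22:C/U; 27:C/A; 29:U/G.
p = 10/39 = 0.256410.
d = −0.75 · ln(1 − (4/3)·0.256410) = −0.75 · ln(0.658120) = −0.75 · (-0.418368) = 0.3138.

0.3138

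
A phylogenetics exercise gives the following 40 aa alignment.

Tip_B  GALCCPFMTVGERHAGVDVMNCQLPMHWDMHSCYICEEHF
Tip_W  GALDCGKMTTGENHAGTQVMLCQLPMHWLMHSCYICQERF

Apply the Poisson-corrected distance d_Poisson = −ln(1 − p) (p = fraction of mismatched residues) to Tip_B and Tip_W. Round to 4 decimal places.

0.3216

Mismatches occur at site 4 (C↔D), site 6 (P↔G), site 7 (F↔K), site 10 (V↔T), site 13 (R↔N), site 17 (V↔T), site 18 (D↔Q), site 21 (N↔L), site 29 (D↔L), site 37 (E↔Q), site 39 (H↔R).
p = 11/40 = 0.275000.
d = −ln(1 − 0.275000) = −ln(0.725000) = 0.3216.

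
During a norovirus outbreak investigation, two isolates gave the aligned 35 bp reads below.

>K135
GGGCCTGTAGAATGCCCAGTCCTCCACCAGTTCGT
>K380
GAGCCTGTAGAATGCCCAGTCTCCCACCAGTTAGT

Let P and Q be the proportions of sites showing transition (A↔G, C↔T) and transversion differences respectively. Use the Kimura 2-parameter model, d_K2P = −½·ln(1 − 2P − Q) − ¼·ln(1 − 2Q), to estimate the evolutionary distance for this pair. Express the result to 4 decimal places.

The sequences differ at positions 2 (G/A, transition), 22 (C/T, transition), 23 (T/C, transition), 33 (C/A, transversion).
Of the 4 differences, 3 transitions and 1 transversion over 35 sites: P = 3/35 = 0.085714, Q = 1/35 = 0.028571.
d = −0.5·ln(0.800001) − 0.25·ln(0.942858) = −0.5·(-0.223142) − 0.25·(-0.058840) = 0.1263.

0.1263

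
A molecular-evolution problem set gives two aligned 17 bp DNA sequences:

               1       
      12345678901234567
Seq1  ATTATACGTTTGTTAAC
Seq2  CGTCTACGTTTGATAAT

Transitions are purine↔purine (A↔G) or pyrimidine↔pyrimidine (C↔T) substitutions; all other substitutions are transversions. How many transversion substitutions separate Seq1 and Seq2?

4

The sequences differ at positions 1 (A/C, transversion), 2 (T/G, transversion), 4 (A/C, transversion), 13 (T/A, transversion), 17 (C/T, transition).
Of the 5 differences, 1 transition and 4 transversions, so the answer is 4.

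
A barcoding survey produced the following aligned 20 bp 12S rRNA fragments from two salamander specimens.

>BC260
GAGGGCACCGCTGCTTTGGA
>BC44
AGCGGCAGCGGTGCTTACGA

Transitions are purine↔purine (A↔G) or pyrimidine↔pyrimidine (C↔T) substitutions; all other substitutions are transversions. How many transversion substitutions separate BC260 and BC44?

Differing sites — 1:G/A (Ti); 2:A/G (Ti); 3:G/C (Tv); 8:C/G (Tv); 11:C/G (Tv); 17:T/A (Tv); 18:G/C (Tv).
Of the 7 differences, 2 transitions and 5 transversions, so the answer is 5.

5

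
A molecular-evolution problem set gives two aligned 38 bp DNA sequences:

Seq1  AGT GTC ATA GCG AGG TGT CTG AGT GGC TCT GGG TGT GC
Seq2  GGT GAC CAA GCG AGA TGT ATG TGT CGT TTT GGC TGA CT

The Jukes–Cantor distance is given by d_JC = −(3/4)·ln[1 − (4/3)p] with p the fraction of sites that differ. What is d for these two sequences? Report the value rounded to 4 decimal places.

0.5068

The sequences differ at positions 1 (A/G), 5 (T/A), 7 (A/C), 8 (T/A), 15 (G/A), 19 (C/A), 22 (A/T), 25 (G/C), 27 (C/T), 29 (C/T), 33 (G/C), 36 (T/A), 37 (G/C), 38 (C/T).
p = 14/38 = 0.368421.
d = −0.75 · ln(1 − (4/3)·0.368421) = −0.75 · ln(0.508772) = −0.75 · (-0.675755) = 0.5068.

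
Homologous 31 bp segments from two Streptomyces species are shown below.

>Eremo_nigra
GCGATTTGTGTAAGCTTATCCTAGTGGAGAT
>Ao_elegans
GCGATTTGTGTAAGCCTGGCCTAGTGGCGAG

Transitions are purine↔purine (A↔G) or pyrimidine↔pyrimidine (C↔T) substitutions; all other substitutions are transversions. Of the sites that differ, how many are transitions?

2

The sequences differ at positions 16 (T/C, transition), 18 (A/G, transition), 19 (T/G, transversion), 28 (A/C, transversion), 31 (T/G, transversion).
Of the 5 differences, 2 transitions and 3 transversions, so the answer is 2.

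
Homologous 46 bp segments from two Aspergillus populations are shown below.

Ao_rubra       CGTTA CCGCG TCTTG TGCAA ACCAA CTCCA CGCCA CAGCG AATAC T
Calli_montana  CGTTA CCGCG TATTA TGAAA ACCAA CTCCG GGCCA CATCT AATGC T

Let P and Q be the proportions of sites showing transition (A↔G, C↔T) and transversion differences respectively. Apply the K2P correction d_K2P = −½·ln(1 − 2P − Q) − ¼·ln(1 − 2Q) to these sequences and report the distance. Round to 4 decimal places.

Differing sites — 12:C/A (Tv); 15:G/A (Ti); 18:C/A (Tv); 30:A/G (Ti); 31:C/G (Tv); 38:G/T (Tv); 40:G/T (Tv); 44:A/G (Ti).
Of the 8 differences, 3 transitions and 5 transversions over 46 sites: P = 3/46 = 0.065217, Q = 5/46 = 0.108696.
d = −0.5·ln(0.760870) − 0.25·ln(0.782608) = −0.5·(-0.273293) − 0.25·(-0.245123) = 0.1979.

0.1979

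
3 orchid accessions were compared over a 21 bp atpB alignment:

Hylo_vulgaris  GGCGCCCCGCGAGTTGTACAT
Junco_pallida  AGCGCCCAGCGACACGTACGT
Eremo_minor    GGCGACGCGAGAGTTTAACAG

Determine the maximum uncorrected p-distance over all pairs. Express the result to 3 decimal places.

0.571

Pairwise Hamming distances:
  Hylo_vulgaris vs Junco_pallida: 6
  Hylo_vulgaris vs Eremo_minor: 6
  Junco_pallida vs Eremo_minor: 12
The largest is 12 mismatches, between Junco_pallida and Eremo_minor; p = 12/21 = 0.571.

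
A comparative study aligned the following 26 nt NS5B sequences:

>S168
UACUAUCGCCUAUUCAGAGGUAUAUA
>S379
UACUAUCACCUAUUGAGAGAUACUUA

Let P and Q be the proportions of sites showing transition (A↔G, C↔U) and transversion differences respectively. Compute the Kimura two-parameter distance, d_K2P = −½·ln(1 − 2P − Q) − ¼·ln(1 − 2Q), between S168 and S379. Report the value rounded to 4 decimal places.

0.2256

Mismatches occur at site 8 (G↔A, transition), site 15 (C↔G, transversion), site 20 (G↔A, transition), site 23 (U↔C, transition), site 24 (A↔U, transversion).
Of the 5 differences, 3 transitions and 2 transversions over 26 sites: P = 3/26 = 0.115385, Q = 2/26 = 0.076923.
d = −0.5·ln(0.692307) − 0.25·ln(0.846154) = −0.5·(-0.367726) − 0.25·(-0.167054) = 0.2256.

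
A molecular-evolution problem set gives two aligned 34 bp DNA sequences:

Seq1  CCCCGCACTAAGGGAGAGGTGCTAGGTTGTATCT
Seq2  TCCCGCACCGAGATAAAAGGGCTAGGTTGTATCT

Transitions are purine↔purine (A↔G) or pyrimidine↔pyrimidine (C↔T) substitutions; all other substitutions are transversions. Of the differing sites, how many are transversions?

Differing sites — 1:C/T (Ti); 9:T/C (Ti); 10:A/G (Ti); 13:G/A (Ti); 14:G/T (Tv); 16:G/A (Ti); 18:G/A (Ti); 20:T/G (Tv).
Of the 8 differences, 6 transitions and 2 transversions, so the answer is 2.

2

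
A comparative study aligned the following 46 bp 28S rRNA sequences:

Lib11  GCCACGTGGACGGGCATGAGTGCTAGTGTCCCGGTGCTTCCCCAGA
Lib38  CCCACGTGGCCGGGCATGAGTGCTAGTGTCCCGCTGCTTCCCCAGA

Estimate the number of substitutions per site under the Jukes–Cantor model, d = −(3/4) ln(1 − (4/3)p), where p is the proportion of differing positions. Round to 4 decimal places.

The sequences differ at positions 1 (G/C), 10 (A/C), 34 (G/C).
p = 3/46 = 0.065217.
d = −0.75 · ln(1 − (4/3)·0.065217) = −0.75 · ln(0.913044) = −0.75 · (-0.090971) = 0.0682.

0.0682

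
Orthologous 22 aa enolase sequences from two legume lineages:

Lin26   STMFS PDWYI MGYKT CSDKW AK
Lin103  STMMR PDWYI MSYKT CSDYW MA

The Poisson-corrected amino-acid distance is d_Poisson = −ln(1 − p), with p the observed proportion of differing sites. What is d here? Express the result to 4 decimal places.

Differing sites — 4:F/M; 5:S/R; 12:G/S; 19:K/Y; 21:A/M; 22:K/A.
p = 6/22 = 0.272727.
d = −ln(1 − 0.272727) = −ln(0.727273) = 0.3185.

0.3185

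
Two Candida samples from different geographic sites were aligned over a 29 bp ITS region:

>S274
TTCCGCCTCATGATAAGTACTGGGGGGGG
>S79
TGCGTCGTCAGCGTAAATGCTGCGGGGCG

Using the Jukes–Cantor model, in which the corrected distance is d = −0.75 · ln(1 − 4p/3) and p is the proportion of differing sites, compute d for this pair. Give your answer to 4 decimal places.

0.5285

Mismatches occur at site 2 (T↔G), site 4 (C↔G), site 5 (G↔T), site 7 (C↔G), site 11 (T↔G), site 12 (G↔C), site 13 (A↔G), site 17 (G↔A), site 19 (A↔G), site 23 (G↔C), site 28 (G↔C).
p = 11/29 = 0.379310.
d = −0.75 · ln(1 − (4/3)·0.379310) = −0.75 · ln(0.494253) = −0.75 · (-0.704708) = 0.5285.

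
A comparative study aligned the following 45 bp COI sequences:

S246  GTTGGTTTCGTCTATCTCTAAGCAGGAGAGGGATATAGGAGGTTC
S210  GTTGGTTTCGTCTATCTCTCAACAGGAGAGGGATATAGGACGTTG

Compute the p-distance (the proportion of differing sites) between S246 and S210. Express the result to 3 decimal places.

0.089

Differing sites — 20:A/C; 22:G/A; 41:G/C; 45:C/G.
There are 4 differences over 45 sites, so p = 4/45 = 0.089.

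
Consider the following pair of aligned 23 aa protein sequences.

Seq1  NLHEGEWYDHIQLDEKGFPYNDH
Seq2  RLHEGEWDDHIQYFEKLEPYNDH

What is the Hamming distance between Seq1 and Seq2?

6

The sequences differ at positions 1 (N/R), 8 (Y/D), 13 (L/Y), 14 (D/F), 17 (G/L), 18 (F/E).
That gives 6 mismatches out of 23 aligned sites, so the Hamming distance is 6.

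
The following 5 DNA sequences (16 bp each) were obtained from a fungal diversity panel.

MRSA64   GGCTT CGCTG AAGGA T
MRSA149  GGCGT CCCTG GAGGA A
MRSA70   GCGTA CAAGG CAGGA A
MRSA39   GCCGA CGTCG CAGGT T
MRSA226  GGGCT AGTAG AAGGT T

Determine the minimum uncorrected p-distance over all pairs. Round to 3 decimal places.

0.250

Pairwise Hamming distances:
  MRSA64 vs MRSA149: 4
  MRSA64 vs MRSA70: 8
  MRSA64 vs MRSA39: 7
  MRSA64 vs MRSA226: 6
  MRSA149 vs MRSA70: 8
  MRSA149 vs MRSA39: 8
  MRSA149 vs MRSA226: 9
  MRSA70 vs MRSA39: 7
  MRSA70 vs MRSA226: 10
  MRSA39 vs MRSA226: 7
The smallest is 4 mismatches, between MRSA64 and MRSA149; p = 4/16 = 0.250.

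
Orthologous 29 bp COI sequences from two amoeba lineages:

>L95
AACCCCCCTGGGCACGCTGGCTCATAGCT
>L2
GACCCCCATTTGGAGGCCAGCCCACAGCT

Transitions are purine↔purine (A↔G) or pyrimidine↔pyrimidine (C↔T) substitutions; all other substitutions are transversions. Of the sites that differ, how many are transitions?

Differing sites — 1:A/G (Ti); 8:C/A (Tv); 10:G/T (Tv); 11:G/T (Tv); 13:C/G (Tv); 15:C/G (Tv); 18:T/C (Ti); 19:G/A (Ti); 22:T/C (Ti); 25:T/C (Ti).
Of the 10 differences, 5 transitions and 5 transversions, so the answer is 5.

5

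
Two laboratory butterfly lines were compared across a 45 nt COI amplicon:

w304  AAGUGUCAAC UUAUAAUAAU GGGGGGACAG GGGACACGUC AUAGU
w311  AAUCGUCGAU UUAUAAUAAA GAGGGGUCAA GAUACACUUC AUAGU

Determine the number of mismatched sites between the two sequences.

11

Mismatches occur at site 3 (G/U), site 4 (U/C), site 8 (A/G), site 10 (C/U), site 20 (U/A), site 22 (G/A), site 27 (A/U), site 30 (G/A), site 32 (G/A), site 33 (G/U), site 38 (G/U).
That gives 11 mismatches out of 45 aligned sites, so the Hamming distance is 11.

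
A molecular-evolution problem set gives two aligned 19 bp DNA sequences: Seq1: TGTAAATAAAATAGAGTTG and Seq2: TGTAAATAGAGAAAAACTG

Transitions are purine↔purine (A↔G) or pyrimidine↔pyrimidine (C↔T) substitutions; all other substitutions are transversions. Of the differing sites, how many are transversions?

1

The sequences differ at positions 9 (A/G, transition), 11 (A/G, transition), 12 (T/A, transversion), 14 (G/A, transition), 16 (G/A, transition), 17 (T/C, transition).
Of the 6 differences, 5 transitions and 1 transversion, so the answer is 1.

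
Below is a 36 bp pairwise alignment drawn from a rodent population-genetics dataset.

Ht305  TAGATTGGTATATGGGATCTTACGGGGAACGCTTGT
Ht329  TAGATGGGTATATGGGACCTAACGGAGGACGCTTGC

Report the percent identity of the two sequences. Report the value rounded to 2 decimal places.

The sequences differ at positions 6 (T/G), 18 (T/C), 21 (T/A), 26 (G/A), 28 (A/G), 36 (T/C).
30 of the 36 sites match, so the percent identity is 30/36 × 100 = 83.33%.

83.33%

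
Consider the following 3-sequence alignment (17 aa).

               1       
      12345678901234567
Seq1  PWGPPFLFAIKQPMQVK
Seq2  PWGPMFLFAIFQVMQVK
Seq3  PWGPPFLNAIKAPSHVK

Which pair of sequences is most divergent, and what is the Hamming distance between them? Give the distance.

Pairwise Hamming distances:
  Seq1 vs Seq2: 3
  Seq1 vs Seq3: 4
  Seq2 vs Seq3: 7
The largest is 7, between Seq2 and Seq3.

7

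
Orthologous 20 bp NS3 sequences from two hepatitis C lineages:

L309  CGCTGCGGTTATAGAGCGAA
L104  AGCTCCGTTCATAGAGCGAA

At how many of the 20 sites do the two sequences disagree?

4

Mismatches occur at site 1 (C→A), site 5 (G→C), site 8 (G→T), site 10 (T→C).
That gives 4 mismatches out of 20 aligned sites, so the Hamming distance is 4.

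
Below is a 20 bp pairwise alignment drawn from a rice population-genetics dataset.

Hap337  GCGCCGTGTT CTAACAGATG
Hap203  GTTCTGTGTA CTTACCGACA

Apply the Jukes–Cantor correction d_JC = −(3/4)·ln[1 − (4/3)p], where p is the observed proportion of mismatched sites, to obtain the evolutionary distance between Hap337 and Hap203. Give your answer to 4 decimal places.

0.5716

Mismatches occur at site 2 (C/T), site 3 (G/T), site 5 (C/T), site 10 (T/A), site 13 (A/T), site 16 (A/C), site 19 (T/C), site 20 (G/A).
p = 8/20 = 0.400000.
d = −0.75 · ln(1 − (4/3)·0.400000) = −0.75 · ln(0.466667) = −0.75 · (-0.762139) = 0.5716.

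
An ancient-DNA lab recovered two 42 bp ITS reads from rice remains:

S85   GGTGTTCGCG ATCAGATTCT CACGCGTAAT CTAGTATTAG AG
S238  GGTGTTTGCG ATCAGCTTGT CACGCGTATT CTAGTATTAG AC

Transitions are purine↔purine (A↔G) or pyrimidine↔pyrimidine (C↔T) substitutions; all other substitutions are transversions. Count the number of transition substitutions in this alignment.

1

Mismatches occur at site 7 (C/T, transition), site 16 (A/C, transversion), site 19 (C/G, transversion), site 29 (A/T, transversion), site 42 (G/C, transversion).
Of the 5 differences, 1 transition and 4 transversions, so the answer is 1.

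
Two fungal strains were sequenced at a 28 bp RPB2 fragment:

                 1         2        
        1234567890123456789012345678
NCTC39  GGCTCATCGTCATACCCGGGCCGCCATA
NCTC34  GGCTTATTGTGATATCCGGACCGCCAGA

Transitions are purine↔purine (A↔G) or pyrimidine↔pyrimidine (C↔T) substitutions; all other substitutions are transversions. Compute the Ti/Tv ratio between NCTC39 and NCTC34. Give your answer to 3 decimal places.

2.000

The sequences differ at positions 5 (C/T, transition), 8 (C/T, transition), 11 (C/G, transversion), 15 (C/T, transition), 20 (G/A, transition), 27 (T/G, transversion).
Of the 6 differences, 4 transitions and 2 transversions, so Ti/Tv = 4/2 = 2.000.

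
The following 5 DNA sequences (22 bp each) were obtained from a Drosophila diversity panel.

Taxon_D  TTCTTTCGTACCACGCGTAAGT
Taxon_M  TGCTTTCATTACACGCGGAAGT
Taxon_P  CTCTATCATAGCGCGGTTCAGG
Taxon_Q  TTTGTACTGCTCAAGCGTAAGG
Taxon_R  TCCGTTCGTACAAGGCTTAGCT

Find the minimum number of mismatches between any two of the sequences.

5

Pairwise Hamming distances:
  Taxon_D vs Taxon_M: 5
  Taxon_D vs Taxon_P: 9
  Taxon_D vs Taxon_Q: 9
  Taxon_D vs Taxon_R: 7
  Taxon_M vs Taxon_P: 11
  Taxon_M vs Taxon_Q: 11
  Taxon_M vs Taxon_R: 11
  Taxon_P vs Taxon_Q: 14
  Taxon_P vs Taxon_R: 14
  Taxon_Q vs Taxon_R: 13
The smallest is 5, between Taxon_D and Taxon_M.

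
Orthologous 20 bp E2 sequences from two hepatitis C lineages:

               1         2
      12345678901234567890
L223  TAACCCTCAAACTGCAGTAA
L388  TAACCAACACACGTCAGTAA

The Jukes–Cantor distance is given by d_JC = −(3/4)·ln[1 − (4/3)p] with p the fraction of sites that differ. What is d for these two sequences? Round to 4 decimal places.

Mismatches occur at site 6 (C→A), site 7 (T→A), site 10 (A→C), site 13 (T→G), site 14 (G→T).
p = 5/20 = 0.250000.
d = −0.75 · ln(1 − (4/3)·0.250000) = −0.75 · ln(0.666667) = −0.75 · (-0.405465) = 0.3041.

0.3041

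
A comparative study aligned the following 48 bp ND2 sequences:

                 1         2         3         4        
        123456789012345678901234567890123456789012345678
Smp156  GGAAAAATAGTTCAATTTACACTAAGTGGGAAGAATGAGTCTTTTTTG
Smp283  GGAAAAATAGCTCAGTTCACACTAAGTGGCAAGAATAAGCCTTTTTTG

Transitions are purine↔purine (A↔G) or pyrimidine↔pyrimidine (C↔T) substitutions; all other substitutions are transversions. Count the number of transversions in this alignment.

Mismatches occur at site 11 (T/C, transition), site 15 (A/G, transition), site 18 (T/C, transition), site 30 (G/C, transversion), site 37 (G/A, transition), site 40 (T/C, transition).
Of the 6 differences, 5 transitions and 1 transversion, so the answer is 1.

1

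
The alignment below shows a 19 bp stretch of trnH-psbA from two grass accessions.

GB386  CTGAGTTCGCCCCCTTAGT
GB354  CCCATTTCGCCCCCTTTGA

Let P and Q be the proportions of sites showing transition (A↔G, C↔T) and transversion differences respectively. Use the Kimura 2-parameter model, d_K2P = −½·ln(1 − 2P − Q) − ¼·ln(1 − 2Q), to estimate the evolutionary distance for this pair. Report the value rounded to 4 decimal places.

The sequences differ at positions 2 (T/C, transition), 3 (G/C, transversion), 5 (G/T, transversion), 17 (A/T, transversion), 19 (T/A, transversion).
Of the 5 differences, 1 transition and 4 transversions over 19 sites: P = 1/19 = 0.052632, Q = 4/19 = 0.210526.
d = −0.5·ln(0.684210) − 0.25·ln(0.578948) = −0.5·(-0.379490) − 0.25·(-0.546543) = 0.3264.

0.3264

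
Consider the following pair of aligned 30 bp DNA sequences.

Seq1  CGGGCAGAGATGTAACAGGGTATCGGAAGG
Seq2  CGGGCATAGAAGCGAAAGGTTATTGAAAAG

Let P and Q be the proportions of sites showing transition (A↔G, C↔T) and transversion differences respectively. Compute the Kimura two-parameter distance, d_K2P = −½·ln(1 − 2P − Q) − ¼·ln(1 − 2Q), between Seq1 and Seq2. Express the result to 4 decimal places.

0.3918

Mismatches occur at site 7 (G↔T, transversion), site 11 (T↔A, transversion), site 13 (T↔C, transition), site 14 (A↔G, transition), site 16 (C↔A, transversion), site 20 (G↔T, transversion), site 24 (C↔T, transition), site 26 (G↔A, transition), site 29 (G↔A, transition).
Of the 9 differences, 5 transitions and 4 transversions over 30 sites: P = 5/30 = 0.166667, Q = 4/30 = 0.133333.
d = −0.5·ln(0.533333) − 0.25·ln(0.733334) = −0.5·(-0.628609) − 0.25·(-0.310154) = 0.3918.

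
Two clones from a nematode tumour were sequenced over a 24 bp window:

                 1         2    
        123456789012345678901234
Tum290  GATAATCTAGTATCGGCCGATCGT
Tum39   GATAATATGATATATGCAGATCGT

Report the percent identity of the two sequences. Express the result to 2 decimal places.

75.00%

Mismatches occur at site 7 (C/A), site 9 (A/G), site 10 (G/A), site 14 (C/A), site 15 (G/T), site 18 (C/A).
18 of the 24 sites match, so the percent identity is 18/24 × 100 = 75.00%.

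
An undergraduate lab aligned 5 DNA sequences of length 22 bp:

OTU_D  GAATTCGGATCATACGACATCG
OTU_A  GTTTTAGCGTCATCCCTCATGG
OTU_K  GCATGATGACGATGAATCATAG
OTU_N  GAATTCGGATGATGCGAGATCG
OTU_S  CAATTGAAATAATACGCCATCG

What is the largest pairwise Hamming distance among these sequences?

Pairwise Hamming distances:
  OTU_D vs OTU_A: 9
  OTU_D vs OTU_K: 11
  OTU_D vs OTU_N: 3
  OTU_D vs OTU_S: 6
  OTU_A vs OTU_K: 12
  OTU_A vs OTU_N: 11
  OTU_A vs OTU_S: 12
  OTU_K vs OTU_N: 10
  OTU_K vs OTU_S: 13
  OTU_N vs OTU_S: 8
The largest is 13, between OTU_K and OTU_S.

13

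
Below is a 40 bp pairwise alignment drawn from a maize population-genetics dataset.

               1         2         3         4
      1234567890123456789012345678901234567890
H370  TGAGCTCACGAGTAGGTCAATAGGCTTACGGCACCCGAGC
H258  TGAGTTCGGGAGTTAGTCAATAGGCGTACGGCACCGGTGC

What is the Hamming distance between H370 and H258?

8

The sequences differ at positions 5 (C/T), 8 (A/G), 9 (C/G), 14 (A/T), 15 (G/A), 26 (T/G), 36 (C/G), 38 (A/T).
That gives 8 mismatches out of 40 aligned sites, so the Hamming distance is 8.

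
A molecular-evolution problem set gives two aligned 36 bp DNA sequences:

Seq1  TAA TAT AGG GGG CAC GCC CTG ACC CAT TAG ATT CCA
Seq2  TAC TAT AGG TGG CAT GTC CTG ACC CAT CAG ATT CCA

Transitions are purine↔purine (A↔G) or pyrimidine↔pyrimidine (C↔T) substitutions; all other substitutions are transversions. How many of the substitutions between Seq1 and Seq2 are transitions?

The sequences differ at positions 3 (A/C, transversion), 10 (G/T, transversion), 15 (C/T, transition), 17 (C/T, transition), 28 (T/C, transition).
Of the 5 differences, 3 transitions and 2 transversions, so the answer is 3.

3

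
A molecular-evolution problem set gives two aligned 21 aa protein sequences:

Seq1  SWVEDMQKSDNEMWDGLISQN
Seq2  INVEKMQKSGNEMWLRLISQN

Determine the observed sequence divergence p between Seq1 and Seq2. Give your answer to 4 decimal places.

0.2857

Mismatches occur at site 1 (S↔I), site 2 (W↔N), site 5 (D↔K), site 10 (D↔G), site 15 (D↔L), site 16 (G↔R).
There are 6 differences over 21 sites, so p = 6/21 = 0.2857.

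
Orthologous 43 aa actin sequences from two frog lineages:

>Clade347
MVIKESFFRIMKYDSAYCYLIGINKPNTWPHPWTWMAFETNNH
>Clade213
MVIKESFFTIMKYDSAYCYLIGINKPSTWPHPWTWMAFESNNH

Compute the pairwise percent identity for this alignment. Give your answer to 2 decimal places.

93.02%

Differing sites — 9:R/T; 27:N/S; 40:T/S.
40 of the 43 sites match, so the percent identity is 40/43 × 100 = 93.02%.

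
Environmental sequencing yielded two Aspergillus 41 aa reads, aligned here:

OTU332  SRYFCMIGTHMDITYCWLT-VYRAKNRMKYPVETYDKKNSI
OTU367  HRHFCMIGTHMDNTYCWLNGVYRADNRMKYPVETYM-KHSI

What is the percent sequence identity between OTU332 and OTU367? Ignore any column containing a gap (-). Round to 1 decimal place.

82.1%

Excluding the 2 gap columns leaves 39 comparable sites.
Mismatches occur at site 1 (S/H), site 3 (Y/H), site 13 (I/N), site 19 (T/N), site 25 (K/D), site 36 (D/M), site 39 (N/H).
32 of the 39 comparable sites match, so the percent identity is 32/39 × 100 = 82.1%.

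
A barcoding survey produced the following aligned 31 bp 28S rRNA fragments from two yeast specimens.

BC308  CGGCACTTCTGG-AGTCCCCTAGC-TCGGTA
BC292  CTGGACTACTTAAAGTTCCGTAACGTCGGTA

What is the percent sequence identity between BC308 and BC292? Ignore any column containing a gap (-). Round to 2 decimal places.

Excluding the 2 gap columns leaves 29 comparable sites.
Differing sites — 2:G/T; 4:C/G; 8:T/A; 11:G/T; 12:G/A; 17:C/T; 20:C/G; 23:G/A.
21 of the 29 comparable sites match, so the percent identity is 21/29 × 100 = 72.41%.

72.41%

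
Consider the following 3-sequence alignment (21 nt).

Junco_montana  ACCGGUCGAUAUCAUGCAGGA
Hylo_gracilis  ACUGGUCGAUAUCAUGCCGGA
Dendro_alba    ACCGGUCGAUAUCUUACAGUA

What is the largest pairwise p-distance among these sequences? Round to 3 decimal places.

0.238

Pairwise Hamming distances:
  Junco_montana vs Hylo_gracilis: 2
  Junco_montana vs Dendro_alba: 3
  Hylo_gracilis vs Dendro_alba: 5
The largest is 5 mismatches, between Hylo_gracilis and Dendro_alba; p = 5/21 = 0.238.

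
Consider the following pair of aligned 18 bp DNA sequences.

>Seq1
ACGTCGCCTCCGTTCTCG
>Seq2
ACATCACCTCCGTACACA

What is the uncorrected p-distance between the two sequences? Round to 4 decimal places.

0.2778

The sequences differ at positions 3 (G/A), 6 (G/A), 14 (T/A), 16 (T/A), 18 (G/A).
There are 5 differences over 18 sites, so p = 5/18 = 0.2778.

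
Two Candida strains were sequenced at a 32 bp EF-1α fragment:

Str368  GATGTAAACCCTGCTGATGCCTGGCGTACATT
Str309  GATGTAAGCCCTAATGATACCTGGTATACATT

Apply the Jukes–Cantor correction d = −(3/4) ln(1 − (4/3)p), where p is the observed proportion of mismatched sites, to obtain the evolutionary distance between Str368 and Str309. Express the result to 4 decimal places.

0.2158

Differing sites — 8:A/G; 13:G/A; 14:C/A; 19:G/A; 25:C/T; 26:G/A.
p = 6/32 = 0.187500.
d = −0.75 · ln(1 − (4/3)·0.187500) = −0.75 · ln(0.750000) = −0.75 · (-0.287682) = 0.2158.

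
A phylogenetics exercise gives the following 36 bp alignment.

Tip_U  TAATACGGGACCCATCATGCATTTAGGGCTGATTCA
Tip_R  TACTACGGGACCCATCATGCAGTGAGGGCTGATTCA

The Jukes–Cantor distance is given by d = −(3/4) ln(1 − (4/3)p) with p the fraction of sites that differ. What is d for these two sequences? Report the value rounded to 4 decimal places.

0.0883

Differing sites — 3:A/C; 22:T/G; 24:T/G.
p = 3/36 = 0.083333.
d = −0.75 · ln(1 − (4/3)·0.083333) = −0.75 · ln(0.888889) = −0.75 · (-0.117783) = 0.0883.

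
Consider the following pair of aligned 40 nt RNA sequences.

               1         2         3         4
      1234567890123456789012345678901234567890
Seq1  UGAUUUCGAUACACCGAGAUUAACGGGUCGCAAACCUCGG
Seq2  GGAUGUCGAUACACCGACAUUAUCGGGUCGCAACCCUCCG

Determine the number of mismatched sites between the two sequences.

6

The sequences differ at positions 1 (U/G), 5 (U/G), 18 (G/C), 23 (A/U), 34 (A/C), 39 (G/C).
That gives 6 mismatches out of 40 aligned sites, so the Hamming distance is 6.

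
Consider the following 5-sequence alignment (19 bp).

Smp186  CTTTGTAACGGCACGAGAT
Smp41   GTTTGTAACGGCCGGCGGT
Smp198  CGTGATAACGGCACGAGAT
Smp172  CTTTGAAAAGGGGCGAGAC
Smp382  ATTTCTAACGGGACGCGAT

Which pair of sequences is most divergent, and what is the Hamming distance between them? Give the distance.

9

Pairwise Hamming distances:
  Smp186 vs Smp41: 5
  Smp186 vs Smp198: 3
  Smp186 vs Smp172: 5
  Smp186 vs Smp382: 4
  Smp41 vs Smp198: 8
  Smp41 vs Smp172: 9
  Smp41 vs Smp382: 6
  Smp198 vs Smp172: 8
  Smp198 vs Smp382: 6
  Smp172 vs Smp382: 7
The largest is 9, between Smp41 and Smp172.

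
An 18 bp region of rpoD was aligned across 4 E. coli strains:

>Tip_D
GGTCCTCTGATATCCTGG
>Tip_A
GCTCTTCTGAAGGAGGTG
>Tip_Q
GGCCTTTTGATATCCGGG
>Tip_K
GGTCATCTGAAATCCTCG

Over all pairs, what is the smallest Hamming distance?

3

Pairwise Hamming distances:
  Tip_D vs Tip_A: 9
  Tip_D vs Tip_Q: 4
  Tip_D vs Tip_K: 3
  Tip_A vs Tip_Q: 9
  Tip_A vs Tip_K: 8
  Tip_Q vs Tip_K: 6
The smallest is 3, between Tip_D and Tip_K.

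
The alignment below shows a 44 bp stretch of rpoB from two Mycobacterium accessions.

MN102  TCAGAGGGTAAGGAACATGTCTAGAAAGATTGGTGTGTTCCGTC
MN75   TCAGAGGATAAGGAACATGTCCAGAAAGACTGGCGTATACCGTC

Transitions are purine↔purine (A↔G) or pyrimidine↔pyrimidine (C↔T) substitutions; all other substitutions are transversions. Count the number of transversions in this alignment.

Differing sites — 8:G/A (Ti); 22:T/C (Ti); 30:T/C (Ti); 34:T/C (Ti); 37:G/A (Ti); 39:T/A (Tv).
Of the 6 differences, 5 transitions and 1 transversion, so the answer is 1.

1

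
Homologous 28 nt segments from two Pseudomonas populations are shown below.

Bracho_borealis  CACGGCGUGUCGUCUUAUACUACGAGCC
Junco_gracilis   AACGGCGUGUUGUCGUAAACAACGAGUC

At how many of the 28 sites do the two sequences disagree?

Mismatches occur at site 1 (C↔A), site 11 (C↔U), site 15 (U↔G), site 18 (U↔A), site 21 (U↔A), site 27 (C↔U).
That gives 6 mismatches out of 28 aligned sites, so the Hamming distance is 6.

6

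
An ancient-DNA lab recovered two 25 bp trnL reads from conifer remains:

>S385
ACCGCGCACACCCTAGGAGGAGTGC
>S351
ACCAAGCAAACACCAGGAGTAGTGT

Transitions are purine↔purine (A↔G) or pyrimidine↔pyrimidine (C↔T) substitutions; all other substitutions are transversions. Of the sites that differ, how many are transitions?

3

Mismatches occur at site 4 (G↔A, transition), site 5 (C↔A, transversion), site 9 (C↔A, transversion), site 12 (C↔A, transversion), site 14 (T↔C, transition), site 20 (G↔T, transversion), site 25 (C↔T, transition).
Of the 7 differences, 3 transitions and 4 transversions, so the answer is 3.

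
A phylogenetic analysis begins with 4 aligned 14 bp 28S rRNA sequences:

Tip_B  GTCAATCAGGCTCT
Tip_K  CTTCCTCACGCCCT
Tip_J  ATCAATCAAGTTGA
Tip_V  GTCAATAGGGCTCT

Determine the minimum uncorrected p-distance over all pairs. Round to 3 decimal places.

Pairwise Hamming distances:
  Tip_B vs Tip_K: 6
  Tip_B vs Tip_J: 5
  Tip_B vs Tip_V: 2
  Tip_K vs Tip_J: 9
  Tip_K vs Tip_V: 8
  Tip_J vs Tip_V: 7
The smallest is 2 mismatches, between Tip_B and Tip_V; p = 2/14 = 0.143.

0.143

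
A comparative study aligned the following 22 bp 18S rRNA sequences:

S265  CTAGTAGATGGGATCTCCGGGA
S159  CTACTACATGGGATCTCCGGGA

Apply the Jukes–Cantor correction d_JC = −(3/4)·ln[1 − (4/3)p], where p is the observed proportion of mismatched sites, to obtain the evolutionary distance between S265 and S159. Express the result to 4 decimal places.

0.0969

The sequences differ at positions 4 (G/C), 7 (G/C).
p = 2/22 = 0.090909.
d = −0.75 · ln(1 − (4/3)·0.090909) = −0.75 · ln(0.878788) = −0.75 · (-0.129212) = 0.0969.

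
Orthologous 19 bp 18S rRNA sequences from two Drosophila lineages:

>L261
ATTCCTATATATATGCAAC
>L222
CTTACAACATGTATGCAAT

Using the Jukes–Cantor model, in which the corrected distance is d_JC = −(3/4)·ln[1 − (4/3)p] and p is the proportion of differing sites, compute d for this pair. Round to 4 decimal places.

0.4099

Mismatches occur at site 1 (A↔C), site 4 (C↔A), site 6 (T↔A), site 8 (T↔C), site 11 (A↔G), site 19 (C↔T).
p = 6/19 = 0.315789.
d = −0.75 · ln(1 − (4/3)·0.315789) = −0.75 · ln(0.578948) = −0.75 · (-0.546543) = 0.4099.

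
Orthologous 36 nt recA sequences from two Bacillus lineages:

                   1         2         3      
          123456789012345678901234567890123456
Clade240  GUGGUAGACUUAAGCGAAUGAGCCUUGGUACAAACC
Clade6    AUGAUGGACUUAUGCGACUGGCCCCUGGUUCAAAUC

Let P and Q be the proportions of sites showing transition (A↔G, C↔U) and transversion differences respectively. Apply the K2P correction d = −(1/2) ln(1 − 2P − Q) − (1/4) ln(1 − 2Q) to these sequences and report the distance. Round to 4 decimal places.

The sequences differ at positions 1 (G/A, transition), 4 (G/A, transition), 6 (A/G, transition), 13 (A/U, transversion), 18 (A/C, transversion), 21 (A/G, transition), 22 (G/C, transversion), 25 (U/C, transition), 30 (A/U, transversion), 35 (C/U, transition).
Of the 10 differences, 6 transitions and 4 transversions over 36 sites: P = 6/36 = 0.166667, Q = 4/36 = 0.111111.
d = −0.5·ln(0.555555) − 0.25·ln(0.777778) = −0.5·(-0.587788) − 0.25·(-0.251314) = 0.3567.

0.3567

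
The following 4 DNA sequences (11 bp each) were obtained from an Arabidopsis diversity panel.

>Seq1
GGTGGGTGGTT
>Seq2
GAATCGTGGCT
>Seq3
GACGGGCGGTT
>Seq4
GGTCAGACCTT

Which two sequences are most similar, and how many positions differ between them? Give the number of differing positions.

3

Pairwise Hamming distances:
  Seq1 vs Seq2: 5
  Seq1 vs Seq3: 3
  Seq1 vs Seq4: 5
  Seq2 vs Seq3: 5
  Seq2 vs Seq4: 8
  Seq3 vs Seq4: 7
The smallest is 3, between Seq1 and Seq3.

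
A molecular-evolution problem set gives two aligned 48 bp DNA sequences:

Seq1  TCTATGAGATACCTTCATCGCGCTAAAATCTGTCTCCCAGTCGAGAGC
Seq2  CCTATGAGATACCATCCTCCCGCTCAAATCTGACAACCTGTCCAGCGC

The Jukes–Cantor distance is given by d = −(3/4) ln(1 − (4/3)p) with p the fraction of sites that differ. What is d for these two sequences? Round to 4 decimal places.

Mismatches occur at site 1 (T→C), site 14 (T→A), site 17 (A→C), site 20 (G→C), site 25 (A→C), site 33 (T→A), site 35 (T→A), site 36 (C→A), site 39 (A→T), site 43 (G→C), site 46 (A→C).
p = 11/48 = 0.229167.
d = −0.75 · ln(1 − (4/3)·0.229167) = −0.75 · ln(0.694444) = −0.75 · (-0.364644) = 0.2735.

0.2735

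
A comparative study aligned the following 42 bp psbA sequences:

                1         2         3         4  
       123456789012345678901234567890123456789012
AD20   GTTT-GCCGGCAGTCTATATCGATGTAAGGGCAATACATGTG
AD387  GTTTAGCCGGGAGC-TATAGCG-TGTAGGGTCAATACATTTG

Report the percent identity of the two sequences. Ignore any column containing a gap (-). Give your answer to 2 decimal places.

Excluding the 3 gap columns leaves 39 comparable sites.
Differing sites — 11:C/G; 14:T/C; 20:T/G; 28:A/G; 31:G/T; 40:G/T.
33 of the 39 comparable sites match, so the percent identity is 33/39 × 100 = 84.62%.

84.62%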